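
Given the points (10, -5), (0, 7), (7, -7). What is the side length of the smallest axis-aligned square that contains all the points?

14

The bounding box has width 10 and height 14.
An axis-aligned square enclosing the set must have side ≥ max(width, height).
So the minimum side is max(10, 14) = 14.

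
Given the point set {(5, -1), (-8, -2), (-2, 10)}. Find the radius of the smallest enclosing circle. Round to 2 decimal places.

Call the three points A, B, C in the order given.
Side lengths²: AB² = 170, AC² = 170, BC² = 180.
Since BC² = 180 < 170 + 170 = 340, the triangle is acute, so the smallest enclosing circle is the circumcircle.
Circumcentre = (-1.8, 2.4), r² = 57.8.
r = √(57.8) ≈ 7.60.

7.60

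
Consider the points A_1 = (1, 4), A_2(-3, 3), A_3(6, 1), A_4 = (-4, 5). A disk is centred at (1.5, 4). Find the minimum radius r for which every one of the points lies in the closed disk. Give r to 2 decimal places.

The required radius is the distance from (1.5, 4) to the farthest point.
Squared distances: 0.25, 21.25, 29.25, 31.25.
Maximum is 31.25, attained at A_4.
r = √(31.25) ≈ 5.59.

5.59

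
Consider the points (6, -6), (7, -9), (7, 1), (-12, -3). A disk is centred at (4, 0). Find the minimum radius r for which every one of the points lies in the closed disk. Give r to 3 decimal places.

The required radius is the distance from (4, 0) to the farthest point.
Squared distances: 40, 90, 10, 265.
Maximum is 265, attained at (-12, -3).
r = √265 ≈ 16.279.

16.279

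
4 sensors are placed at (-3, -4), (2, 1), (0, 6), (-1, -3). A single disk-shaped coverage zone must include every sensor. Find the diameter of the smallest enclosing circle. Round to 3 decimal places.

The minimum enclosing circle of a finite set is fixed by two of the points (as a diameter) or three (as a circumcircle).
The farthest pair is (-3, -4)–(0, 6) with squared distance 109. The circle on this segment as diameter has centre (-1.5, 1) and r² = 109/4 = 27.25.
Check (2, 1): distance² to centre = 12.25 ≤ 27.25, so it lies inside.
All remaining points lie in this disk, and no smaller disk contains both endpoints, so this is the minimum enclosing circle.
Diameter = 2r = 2√(27.25) ≈ 10.440.

10.440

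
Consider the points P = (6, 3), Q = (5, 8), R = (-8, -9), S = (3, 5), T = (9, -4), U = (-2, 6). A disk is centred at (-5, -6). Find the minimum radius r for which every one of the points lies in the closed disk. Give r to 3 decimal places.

The required radius is the distance from (-5, -6) to the farthest point.
Squared distances: 202, 296, 18, 185, 200, 153.
Maximum is 296, attained at Q.
r = √296 ≈ 17.205.

17.205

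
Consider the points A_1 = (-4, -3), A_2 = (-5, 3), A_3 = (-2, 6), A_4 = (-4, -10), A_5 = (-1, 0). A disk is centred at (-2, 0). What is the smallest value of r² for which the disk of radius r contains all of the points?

The required radius is the distance from (-2, 0) to the farthest point.
Squared distances: 13, 18, 36, 104, 1.
Maximum is 104, attained at A_4.

104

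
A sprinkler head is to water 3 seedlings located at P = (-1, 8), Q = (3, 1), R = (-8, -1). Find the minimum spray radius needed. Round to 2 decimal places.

6.05

Side lengths²: PQ² = 65, PR² = 130, QR² = 125.
Since PR² = 130 < 125 + 65 = 190, the triangle is acute, so the smallest enclosing circle is the circumcircle.
Circumcentre = (-99/34, 77/34), r² = 21125/578.
r = √(21125/578) ≈ 6.05.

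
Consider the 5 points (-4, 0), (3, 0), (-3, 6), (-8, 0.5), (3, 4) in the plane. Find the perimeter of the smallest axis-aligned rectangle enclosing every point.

34

Width = max x − min x = 3 − (-8) = 11.
Height = max y − min y = 6 − 0 = 6.
Perimeter = 2(11 + 6) = 34.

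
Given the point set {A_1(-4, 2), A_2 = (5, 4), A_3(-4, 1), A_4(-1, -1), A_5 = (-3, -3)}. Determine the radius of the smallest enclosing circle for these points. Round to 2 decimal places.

The farthest pair is A_2–A_5 with squared distance 113. The circle on this segment as diameter has centre (1, 0.5) and r² = 113/4 = 28.25.
Check A_1: distance² to centre = 27.25 ≤ 28.25, so it lies inside.
All remaining points lie in this disk, and no smaller disk contains both endpoints, so this is the minimum enclosing circle.
r = √(28.25) ≈ 5.32.

5.32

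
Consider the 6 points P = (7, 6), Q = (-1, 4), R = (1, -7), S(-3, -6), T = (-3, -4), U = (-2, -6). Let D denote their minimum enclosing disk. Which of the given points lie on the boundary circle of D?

P, S

By Welzl's lemma the MEC is supported by two points (diametrically opposite) or three points (on a circumcircle).
The farthest pair is P–S with squared distance 244. The circle on this segment as diameter has centre (2, 0) and r² = 244/4 = 61.
Check Q: distance² to centre = 25 ≤ 61, so it lies inside.
All remaining points lie in this disk, and no smaller disk contains both endpoints, so this is the minimum enclosing circle.
The points at distance exactly r from the centre are P, S — 2 points.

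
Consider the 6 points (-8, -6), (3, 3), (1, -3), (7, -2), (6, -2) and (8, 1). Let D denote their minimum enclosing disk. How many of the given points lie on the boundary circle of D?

2

A smallest enclosing disk is always determined by at most three of the input points on its boundary.
The farthest pair is (-8, -6)–(8, 1) with squared distance 305. The circle on this segment as diameter has centre (0, -2.5) and r² = 305/4 = 76.25.
Check (3, 3): distance² to centre = 39.25 ≤ 76.25, so it lies inside.
All remaining points lie in this disk, and no smaller disk contains both endpoints, so this is the minimum enclosing circle.
The points at distance exactly r from the centre are (-8, -6), (8, 1) — 2 points.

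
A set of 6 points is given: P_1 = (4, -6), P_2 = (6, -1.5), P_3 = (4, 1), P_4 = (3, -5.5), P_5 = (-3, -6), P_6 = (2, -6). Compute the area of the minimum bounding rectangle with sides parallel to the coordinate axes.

63

x ranges over [-3, 6], width 9.
y ranges over [-6, 1], height 7.
Area = 9 × 7 = 63.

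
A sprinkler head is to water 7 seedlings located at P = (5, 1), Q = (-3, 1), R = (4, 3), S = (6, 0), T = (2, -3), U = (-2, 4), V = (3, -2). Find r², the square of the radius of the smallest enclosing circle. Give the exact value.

1025/49

The minimum enclosing circle of a finite set is fixed by two of the points (as a diameter) or three (as a circumcircle).
The minimum enclosing circle is determined by three boundary points: Q, S, U.
Their circumcentre is (11/7, 8/7) with r² = 1025/49.
The farthest remaining point T is at distance² 850/49 ≤ 1025/49.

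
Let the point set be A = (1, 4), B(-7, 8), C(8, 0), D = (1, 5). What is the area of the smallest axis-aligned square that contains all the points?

225

The bounding box has width 15 and height 8.
An axis-aligned square enclosing the set must have side ≥ max(width, height).
So the minimum side is max(15, 8) = 15.
Area = 15² = 225.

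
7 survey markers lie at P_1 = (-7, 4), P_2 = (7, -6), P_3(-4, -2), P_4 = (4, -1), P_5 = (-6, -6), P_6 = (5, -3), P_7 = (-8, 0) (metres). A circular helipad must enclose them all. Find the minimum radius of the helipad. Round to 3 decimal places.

8.602

The farthest pair is P_1–P_2 with squared distance 296. The circle on this segment as diameter has centre (0, -1) and r² = 296/4 = 74.
Check P_3: distance² to centre = 17 ≤ 74, so it lies inside.
All remaining points lie in this disk, and no smaller disk contains both endpoints, so this is the minimum enclosing circle.
r = √74 ≈ 8.602.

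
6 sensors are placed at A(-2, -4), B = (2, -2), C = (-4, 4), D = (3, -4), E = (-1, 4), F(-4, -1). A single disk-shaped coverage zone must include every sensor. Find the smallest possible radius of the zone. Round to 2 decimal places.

5.32

By Welzl's lemma the MEC is supported by two points (diametrically opposite) or three points (on a circumcircle).
The farthest pair is C–D with squared distance 113. The circle on this segment as diameter has centre (-0.5, 0) and r² = 113/4 = 28.25.
Check A: distance² to centre = 18.25 ≤ 28.25, so it lies inside.
All remaining points lie in this disk, and no smaller disk contains both endpoints, so this is the minimum enclosing circle.
r = √(28.25) ≈ 5.32.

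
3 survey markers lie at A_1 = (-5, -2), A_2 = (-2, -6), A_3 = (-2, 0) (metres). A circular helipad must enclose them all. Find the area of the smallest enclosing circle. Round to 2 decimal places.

28.36

Side lengths²: A_1A_2² = 25, A_1A_3² = 13, A_2A_3² = 36.
Since A_2A_3² = 36 < 25 + 13 = 38, the triangle is acute, so the smallest enclosing circle is the circumcircle.
Circumcentre = (-13/6, -3), r² = 325/36.
Area = π·r² = π·325/36 ≈ 28.36.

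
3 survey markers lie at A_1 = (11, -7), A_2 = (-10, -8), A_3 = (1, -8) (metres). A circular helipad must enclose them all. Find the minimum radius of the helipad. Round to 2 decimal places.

Side lengths²: A_1A_2² = 442, A_1A_3² = 101, A_2A_3² = 121.
Since A_1A_2² = 442 ≥ 121 + 101 = 222, the angle opposite A_1A_2 is not acute, so the smallest enclosing circle has A_1A_2 as diameter.
Centre = midpoint of A_1A_2 = (0.5, -7.5), r² = 442/4 = 110.5.
r = √(110.5) ≈ 10.51.

10.51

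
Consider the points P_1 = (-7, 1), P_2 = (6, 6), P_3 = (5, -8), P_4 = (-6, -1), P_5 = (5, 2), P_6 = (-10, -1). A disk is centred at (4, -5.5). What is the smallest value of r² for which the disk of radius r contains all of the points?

216.25

The required radius is the distance from (4, -5.5) to the farthest point.
Squared distances: 163.25, 136.25, 7.25, 120.25, 57.25, 216.25.
Maximum is 216.25, attained at P_6.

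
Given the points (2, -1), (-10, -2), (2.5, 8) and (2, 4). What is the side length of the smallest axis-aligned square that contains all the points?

The bounding box has width 12.5 and height 10.
An axis-aligned square enclosing the set must have side ≥ max(width, height).
So the minimum side is max(12.5, 10) = 12.5.

12.5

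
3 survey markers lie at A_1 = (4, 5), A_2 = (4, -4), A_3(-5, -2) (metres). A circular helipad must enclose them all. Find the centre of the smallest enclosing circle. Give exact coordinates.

Side lengths²: A_1A_2² = 81, A_1A_3² = 130, A_2A_3² = 85.
Since A_1A_3² = 130 < 85 + 81 = 166, the triangle is acute, so the smallest enclosing circle is the circumcircle.
Circumcentre = (5/18, 0.5), r² = 5525/162.
Centre = (5/18, 0.5).

(5/18, 0.5)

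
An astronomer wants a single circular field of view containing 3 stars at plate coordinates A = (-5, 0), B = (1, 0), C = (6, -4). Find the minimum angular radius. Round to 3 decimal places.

Side lengths²: AB² = 36, AC² = 137, BC² = 41.
Since AC² = 137 ≥ 41 + 36 = 77, the angle opposite AC is not acute, so the smallest enclosing circle has AC as diameter.
Centre = midpoint of AC = (0.5, -2), r² = 137/4 = 34.25.
r = √(34.25) ≈ 5.852.

5.852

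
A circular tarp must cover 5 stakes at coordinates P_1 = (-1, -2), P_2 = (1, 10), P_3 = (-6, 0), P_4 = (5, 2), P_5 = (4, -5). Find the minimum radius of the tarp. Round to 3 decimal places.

A smallest enclosing disk is always determined by at most three of the input points on its boundary.
The minimum enclosing circle is determined by three boundary points: P_2, P_3, P_5.
Their circumcentre is (25/18, 41/18) with r² = 9685/162.
The farthest remaining point P_1 is at distance² 3889/162 ≤ 9685/162.
r = √(9685/162) ≈ 7.732.

7.732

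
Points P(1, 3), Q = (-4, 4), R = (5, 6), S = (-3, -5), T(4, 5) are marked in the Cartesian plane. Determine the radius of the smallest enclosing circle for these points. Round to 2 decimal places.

6.80

The minimum enclosing circle of a finite set is fixed by two of the points (as a diameter) or three (as a circumcircle).
The farthest pair is R–S with squared distance 185. The circle on this segment as diameter has centre (1, 0.5) and r² = 185/4 = 46.25.
Check P: distance² to centre = 6.25 ≤ 46.25, so it lies inside.
All remaining points lie in this disk, and no smaller disk contains both endpoints, so this is the minimum enclosing circle.
r = √(46.25) ≈ 6.80.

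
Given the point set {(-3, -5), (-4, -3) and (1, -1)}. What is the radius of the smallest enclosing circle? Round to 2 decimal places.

2.84

Call the three points A, B, C in the order given.
Side lengths²: AB² = 5, AC² = 32, BC² = 29.
Since AC² = 32 < 29 + 5 = 34, the triangle is acute, so the smallest enclosing circle is the circumcircle.
Circumcentre = (-7/6, -17/6), r² = 145/18.
r = √(145/18) ≈ 2.84.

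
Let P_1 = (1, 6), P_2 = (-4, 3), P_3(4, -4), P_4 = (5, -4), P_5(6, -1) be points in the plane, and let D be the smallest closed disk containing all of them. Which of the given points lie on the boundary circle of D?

The minimum enclosing circle is determined by three boundary points: P_1, P_2, P_4.
Their circumcentre is (33/31, 7/31) with r² = 32045/961.
The farthest remaining point P_3 is at distance² 25442/961 ≤ 32045/961.
The points at distance exactly r from the centre are P_1, P_2, P_4 — 3 points.

P_1, P_2, P_4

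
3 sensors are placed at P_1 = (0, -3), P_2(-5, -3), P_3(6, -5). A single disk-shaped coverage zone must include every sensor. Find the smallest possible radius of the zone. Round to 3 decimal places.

Side lengths²: P_1P_2² = 25, P_1P_3² = 40, P_2P_3² = 125.
Since P_2P_3² = 125 ≥ 40 + 25 = 65, the angle opposite P_2P_3 is not acute, so the smallest enclosing circle has P_2P_3 as diameter.
Centre = midpoint of P_2P_3 = (0.5, -4), r² = 125/4 = 31.25.
r = √(31.25) ≈ 5.590.

5.590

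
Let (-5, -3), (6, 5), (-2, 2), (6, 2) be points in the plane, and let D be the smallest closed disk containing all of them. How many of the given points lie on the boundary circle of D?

The farthest pair is (-5, -3)–(6, 5) with squared distance 185. The circle on this segment as diameter has centre (0.5, 1) and r² = 185/4 = 46.25.
Check (-2, 2): distance² to centre = 7.25 ≤ 46.25, so it lies inside.
All remaining points lie in this disk, and no smaller disk contains both endpoints, so this is the minimum enclosing circle.
The points at distance exactly r from the centre are (-5, -3), (6, 5) — 2 points.

2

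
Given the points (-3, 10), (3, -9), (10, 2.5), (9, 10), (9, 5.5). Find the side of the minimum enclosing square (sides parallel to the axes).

19

The bounding box has width 13 and height 19.
An axis-aligned square enclosing the set must have side ≥ max(width, height).
So the minimum side is max(13, 19) = 19.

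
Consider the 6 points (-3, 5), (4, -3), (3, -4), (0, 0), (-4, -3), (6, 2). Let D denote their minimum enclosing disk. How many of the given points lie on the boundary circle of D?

By Welzl's lemma the MEC is supported by two points (diametrically opposite) or three points (on a circumcircle).
The minimum enclosing circle is determined by three boundary points: (-3, 5), (-4, -3), (6, 2).
Their circumcentre is (0.5, 0.5) with r² = 32.5.
The farthest remaining point (3, -4) is at distance² 26.5 ≤ 32.5.
The points at distance exactly r from the centre are (-3, 5), (-4, -3), (6, 2) — 3 points.

3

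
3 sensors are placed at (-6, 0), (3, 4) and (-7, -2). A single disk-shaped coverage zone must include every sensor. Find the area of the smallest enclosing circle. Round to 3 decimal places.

Call the three points A, B, C in the order given.
Side lengths²: AB² = 97, AC² = 5, BC² = 136.
Since BC² = 136 ≥ 97 + 5 = 102, the angle opposite BC is not acute, so the smallest enclosing circle has BC as diameter.
Centre = midpoint of BC = (-2, 1), r² = 136/4 = 34.
Area = π·r² = π·34 ≈ 106.814.

106.814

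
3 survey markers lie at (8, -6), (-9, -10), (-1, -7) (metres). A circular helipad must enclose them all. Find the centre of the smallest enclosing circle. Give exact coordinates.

(-0.5, -8)

Call the three points A, B, C in the order given.
Side lengths²: AB² = 305, AC² = 82, BC² = 73.
Since AB² = 305 ≥ 82 + 73 = 155, the angle opposite AB is not acute, so the smallest enclosing circle has AB as diameter.
Centre = midpoint of AB = (-0.5, -8), r² = 305/4 = 76.25.
Centre = (-0.5, -8).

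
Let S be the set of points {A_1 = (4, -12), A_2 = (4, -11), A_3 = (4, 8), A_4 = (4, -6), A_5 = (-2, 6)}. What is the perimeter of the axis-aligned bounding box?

52

Width = max x − min x = 4 − (-2) = 6.
Height = max y − min y = 8 − (-12) = 20.
Perimeter = 2(6 + 20) = 52.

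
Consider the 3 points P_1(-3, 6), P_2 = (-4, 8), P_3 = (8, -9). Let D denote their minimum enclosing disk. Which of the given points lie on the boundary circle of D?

Side lengths²: P_1P_2² = 5, P_1P_3² = 346, P_2P_3² = 433.
Since P_2P_3² = 433 ≥ 346 + 5 = 351, the angle opposite P_2P_3 is not acute, so the smallest enclosing circle has P_2P_3 as diameter.
Centre = midpoint of P_2P_3 = (2, -0.5), r² = 433/4 = 108.25.
The points at distance exactly r from the centre are P_2, P_3 — 2 points.

P_2, P_3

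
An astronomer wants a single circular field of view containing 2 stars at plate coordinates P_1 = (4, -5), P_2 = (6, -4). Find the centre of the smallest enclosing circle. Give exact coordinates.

(5, -4.5)

The smallest circle enclosing two points has them as diameter endpoints.
Centre = midpoint = (5, -4.5); r² = |P_1P_2|²/4 = 5/4 = 1.25.
Centre = (5, -4.5).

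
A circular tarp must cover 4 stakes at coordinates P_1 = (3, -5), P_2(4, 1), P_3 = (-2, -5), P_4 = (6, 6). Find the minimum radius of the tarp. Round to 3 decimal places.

By Welzl's lemma the MEC is supported by two points (diametrically opposite) or three points (on a circumcircle).
The farthest pair is P_3–P_4 with squared distance 185. The circle on this segment as diameter has centre (2, 0.5) and r² = 185/4 = 46.25.
Check P_1: distance² to centre = 31.25 ≤ 46.25, so it lies inside.
All remaining points lie in this disk, and no smaller disk contains both endpoints, so this is the minimum enclosing circle.
r = √(46.25) ≈ 6.801.

6.801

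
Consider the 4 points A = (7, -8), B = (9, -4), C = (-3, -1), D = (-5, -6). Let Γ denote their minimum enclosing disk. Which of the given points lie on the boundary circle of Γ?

By Welzl's lemma the MEC is supported by two points (diametrically opposite) or three points (on a circumcircle).
The farthest pair is B–D with squared distance 200. The circle on this segment as diameter has centre (2, -5) and r² = 200/4 = 50.
Check A: distance² to centre = 34 ≤ 50, so it lies inside.
All remaining points lie in this disk, and no smaller disk contains both endpoints, so this is the minimum enclosing circle.
The points at distance exactly r from the centre are B, D — 2 points.

B, D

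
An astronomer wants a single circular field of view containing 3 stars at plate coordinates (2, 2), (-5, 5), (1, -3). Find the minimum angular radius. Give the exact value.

Call the three points A, B, C in the order given.
Side lengths²: AB² = 58, AC² = 26, BC² = 100.
Since BC² = 100 ≥ 58 + 26 = 84, the angle opposite BC is not acute, so the smallest enclosing circle has BC as diameter.
Centre = midpoint of BC = (-2, 1), r² = 100/4 = 25.
r = √25 = 5.

5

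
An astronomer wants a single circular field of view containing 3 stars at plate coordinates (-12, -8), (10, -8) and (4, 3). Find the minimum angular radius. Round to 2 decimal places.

Call the three points A, B, C in the order given.
Side lengths²: AB² = 484, AC² = 377, BC² = 157.
Since AB² = 484 < 377 + 157 = 534, the triangle is acute, so the smallest enclosing circle is the circumcircle.
Circumcentre = (-1, -151/22), r² = 59189/484.
r = √(59189/484) ≈ 11.06.

11.06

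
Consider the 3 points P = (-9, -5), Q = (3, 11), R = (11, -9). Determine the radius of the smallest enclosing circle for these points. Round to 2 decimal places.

11.94

Side lengths²: PQ² = 400, PR² = 416, QR² = 464.
Since QR² = 464 < 416 + 400 = 816, the triangle is acute, so the smallest enclosing circle is the circumcircle.
Circumcentre = (51/23, -21/23), r² = 75400/529.
r = √(75400/529) ≈ 11.94.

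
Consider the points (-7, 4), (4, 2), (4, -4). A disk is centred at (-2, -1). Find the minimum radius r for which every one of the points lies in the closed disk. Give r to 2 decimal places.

The required radius is the distance from (-2, -1) to the farthest point.
Squared distances: 50, 45, 45.
Maximum is 50, attained at (-7, 4).
r = √50 ≈ 7.07.

7.07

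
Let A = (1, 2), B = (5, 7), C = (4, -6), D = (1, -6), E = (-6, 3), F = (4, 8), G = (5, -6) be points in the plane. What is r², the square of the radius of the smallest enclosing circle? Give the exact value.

99485/1682

The minimum enclosing circle of a finite set is fixed by two of the points (as a diameter) or three (as a circumcircle).
The minimum enclosing circle is determined by three boundary points: E, F, G.
Their circumcentre is (79/58, 45/58) with r² = 99485/1682.
The farthest remaining point C is at distance² 88929/1682 ≤ 99485/1682.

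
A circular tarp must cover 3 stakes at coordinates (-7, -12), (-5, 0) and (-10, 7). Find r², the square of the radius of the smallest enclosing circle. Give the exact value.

Call the three points A, B, C in the order given.
Side lengths²: AB² = 148, AC² = 370, BC² = 74.
Since AC² = 370 ≥ 148 + 74 = 222, the angle opposite AC is not acute, so the smallest enclosing circle has AC as diameter.
Centre = midpoint of AC = (-8.5, -2.5), r² = 370/4 = 92.5.

92.5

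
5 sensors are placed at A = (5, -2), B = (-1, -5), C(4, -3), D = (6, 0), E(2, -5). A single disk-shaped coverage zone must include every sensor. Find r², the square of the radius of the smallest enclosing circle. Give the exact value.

The minimum enclosing circle of a finite set is fixed by two of the points (as a diameter) or three (as a circumcircle).
The farthest pair is B–D with squared distance 74. The circle on this segment as diameter has centre (2.5, -2.5) and r² = 74/4 = 18.5.
Check A: distance² to centre = 6.5 ≤ 18.5, so it lies inside.
All remaining points lie in this disk, and no smaller disk contains both endpoints, so this is the minimum enclosing circle.

18.5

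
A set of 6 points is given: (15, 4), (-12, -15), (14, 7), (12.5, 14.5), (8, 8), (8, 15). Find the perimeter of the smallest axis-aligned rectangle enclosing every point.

Width = max x − min x = 15 − (-12) = 27.
Height = max y − min y = 15 − (-15) = 30.
Perimeter = 2(27 + 30) = 114.

114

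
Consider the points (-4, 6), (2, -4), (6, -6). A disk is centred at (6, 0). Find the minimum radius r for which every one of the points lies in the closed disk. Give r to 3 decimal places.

11.662

The required radius is the distance from (6, 0) to the farthest point.
Squared distances: 136, 32, 36.
Maximum is 136, attained at (-4, 6).
r = √136 ≈ 11.662.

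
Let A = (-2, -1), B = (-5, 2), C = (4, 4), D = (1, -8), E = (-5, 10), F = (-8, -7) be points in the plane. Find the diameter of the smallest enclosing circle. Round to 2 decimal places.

The minimum enclosing circle of a finite set is fixed by two of the points (as a diameter) or three (as a circumcircle).
The minimum enclosing circle is determined by three boundary points: D, E, F.
Their circumcentre is (-67/26, 21/26) with r² = 30545/338.
The farthest remaining point C is at distance² 18065/338 ≤ 30545/338.
Diameter = 2r = 2√(30545/338) ≈ 19.01.

19.01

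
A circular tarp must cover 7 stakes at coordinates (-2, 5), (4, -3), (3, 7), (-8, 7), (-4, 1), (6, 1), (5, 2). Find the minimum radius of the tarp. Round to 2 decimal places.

7.82

A smallest enclosing disk is always determined by at most three of the input points on its boundary.
The minimum enclosing circle is determined by three boundary points: (4, -3), (-8, 7), (6, 1).
Their circumcentre is (-29/17, 40/17) with r² = 17690/289.
The farthest remaining point (5, 2) is at distance² 13032/289 ≤ 17690/289.
r = √(17690/289) ≈ 7.82.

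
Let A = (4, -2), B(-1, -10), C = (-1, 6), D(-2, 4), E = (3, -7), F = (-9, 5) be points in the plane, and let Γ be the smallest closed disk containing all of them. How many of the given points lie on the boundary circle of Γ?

The minimum enclosing circle is determined by three boundary points: B, E, F.
Their circumcentre is (-55/14, -27/14) with r² = 7225/98.
The farthest remaining point C is at distance² 7001/98 ≤ 7225/98.
The points at distance exactly r from the centre are B, E, F — 3 points.

3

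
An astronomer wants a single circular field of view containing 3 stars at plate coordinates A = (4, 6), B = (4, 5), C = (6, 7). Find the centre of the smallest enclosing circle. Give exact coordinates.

Side lengths²: AB² = 1, AC² = 5, BC² = 8.
Since BC² = 8 ≥ 5 + 1 = 6, the angle opposite BC is not acute, so the smallest enclosing circle has BC as diameter.
Centre = midpoint of BC = (5, 6), r² = 8/4 = 2.
Centre = (5, 6).

(5, 6)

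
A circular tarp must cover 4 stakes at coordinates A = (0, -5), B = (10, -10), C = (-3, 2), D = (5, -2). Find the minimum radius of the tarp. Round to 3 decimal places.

8.846

The minimum enclosing circle of a finite set is fixed by two of the points (as a diameter) or three (as a circumcircle).
The farthest pair is B–C with squared distance 313. The circle on this segment as diameter has centre (3.5, -4) and r² = 313/4 = 78.25.
Check A: distance² to centre = 13.25 ≤ 78.25, so it lies inside.
All remaining points lie in this disk, and no smaller disk contains both endpoints, so this is the minimum enclosing circle.
r = √(78.25) ≈ 8.846.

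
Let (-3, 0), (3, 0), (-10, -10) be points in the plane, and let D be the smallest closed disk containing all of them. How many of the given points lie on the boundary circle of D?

2

Call the three points A, B, C in the order given.
Side lengths²: AB² = 36, AC² = 149, BC² = 269.
Since BC² = 269 ≥ 149 + 36 = 185, the angle opposite BC is not acute, so the smallest enclosing circle has BC as diameter.
Centre = midpoint of BC = (-3.5, -5), r² = 269/4 = 67.25.
The points at distance exactly r from the centre are (3, 0), (-10, -10) — 2 points.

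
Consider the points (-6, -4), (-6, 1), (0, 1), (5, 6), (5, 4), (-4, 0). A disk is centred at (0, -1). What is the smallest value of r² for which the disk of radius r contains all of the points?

74

The required radius is the distance from (0, -1) to the farthest point.
Squared distances: 45, 40, 4, 74, 50, 17.
Maximum is 74, attained at (5, 6).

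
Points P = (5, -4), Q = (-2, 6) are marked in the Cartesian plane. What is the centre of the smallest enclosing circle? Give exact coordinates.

(1.5, 1)

The smallest circle enclosing two points has them as diameter endpoints.
Centre = midpoint = (1.5, 1); r² = |PQ|²/4 = 149/4 = 37.25.
Centre = (1.5, 1).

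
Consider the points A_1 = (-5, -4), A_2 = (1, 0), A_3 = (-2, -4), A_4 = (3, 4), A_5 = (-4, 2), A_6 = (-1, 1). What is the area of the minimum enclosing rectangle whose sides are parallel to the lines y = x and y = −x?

In coordinates u = x + y, v = x − y the rectangle is axis-aligned; the map (x,y)→(u,v) scales areas by 2.
u-values: -9, 1, -6, 7, -2, 0; range = 7 − (-9) = 16.
v-values: -1, 1, 2, -1, -6, -2; range = 2 − (-6) = 8.
Area = (16 × 8) / 2 = 64.

64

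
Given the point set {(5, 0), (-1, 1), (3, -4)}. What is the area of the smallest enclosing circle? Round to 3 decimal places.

Call the three points A, B, C in the order given.
Side lengths²: AB² = 37, AC² = 20, BC² = 41.
Since BC² = 41 < 37 + 20 = 57, the triangle is acute, so the smallest enclosing circle is the circumcircle.
Circumcentre = (23/13, -23/26), r² = 7585/676.
Area = π·r² = π·7585/676 ≈ 35.250.

35.250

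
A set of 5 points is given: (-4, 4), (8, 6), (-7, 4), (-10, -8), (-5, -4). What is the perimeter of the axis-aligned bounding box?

Width = max x − min x = 8 − (-10) = 18.
Height = max y − min y = 6 − (-8) = 14.
Perimeter = 2(18 + 14) = 64.

64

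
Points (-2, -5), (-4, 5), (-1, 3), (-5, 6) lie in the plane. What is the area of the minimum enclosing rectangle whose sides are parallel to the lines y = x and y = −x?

In coordinates u = x + y, v = x − y the rectangle is axis-aligned; the map (x,y)→(u,v) scales areas by 2.
u-values: -7, 1, 2, 1; range = 2 − (-7) = 9.
v-values: 3, -9, -4, -11; range = 3 − (-11) = 14.
Area = (9 × 14) / 2 = 63.

63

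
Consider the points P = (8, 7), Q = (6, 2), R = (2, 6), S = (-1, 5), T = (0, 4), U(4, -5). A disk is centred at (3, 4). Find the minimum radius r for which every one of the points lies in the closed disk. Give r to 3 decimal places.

The required radius is the distance from (3, 4) to the farthest point.
Squared distances: 34, 13, 5, 17, 9, 82.
Maximum is 82, attained at U.
r = √82 ≈ 9.055.

9.055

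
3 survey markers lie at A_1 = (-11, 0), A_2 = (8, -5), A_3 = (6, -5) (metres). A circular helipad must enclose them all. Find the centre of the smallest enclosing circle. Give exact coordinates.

(-1.5, -2.5)

Side lengths²: A_1A_2² = 386, A_1A_3² = 314, A_2A_3² = 4.
Since A_1A_2² = 386 ≥ 314 + 4 = 318, the angle opposite A_1A_2 is not acute, so the smallest enclosing circle has A_1A_2 as diameter.
Centre = midpoint of A_1A_2 = (-1.5, -2.5), r² = 386/4 = 96.5.
Centre = (-1.5, -2.5).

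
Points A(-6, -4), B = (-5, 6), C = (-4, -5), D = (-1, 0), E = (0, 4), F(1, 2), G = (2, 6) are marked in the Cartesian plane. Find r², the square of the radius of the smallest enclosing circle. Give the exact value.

41

The farthest pair is A–G with squared distance 164. The circle on this segment as diameter has centre (-2, 1) and r² = 164/4 = 41.
Check B: distance² to centre = 34 ≤ 41, so it lies inside.
All remaining points lie in this disk, and no smaller disk contains both endpoints, so this is the minimum enclosing circle.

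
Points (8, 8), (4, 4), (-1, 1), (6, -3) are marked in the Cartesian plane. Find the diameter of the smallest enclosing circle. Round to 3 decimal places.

12.091

The minimum enclosing circle is determined by three boundary points: (8, 8), (-1, 1), (6, -3).
Their circumcentre is (161/34, 99/34) with r² = 21125/578.
The farthest remaining point (4, 4) is at distance² 997/578 ≤ 21125/578.
Diameter = 2r = 2√(21125/578) ≈ 12.091.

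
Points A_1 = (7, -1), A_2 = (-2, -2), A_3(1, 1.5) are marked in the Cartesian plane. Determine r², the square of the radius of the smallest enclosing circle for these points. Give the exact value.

20.5

Side lengths²: A_1A_2² = 82, A_1A_3² = 42.25, A_2A_3² = 21.25.
Since A_1A_2² = 82 ≥ 42.25 + 21.25 = 63.5, the angle opposite A_1A_2 is not acute, so the smallest enclosing circle has A_1A_2 as diameter.
Centre = midpoint of A_1A_2 = (2.5, -1.5), r² = 82/4 = 20.5.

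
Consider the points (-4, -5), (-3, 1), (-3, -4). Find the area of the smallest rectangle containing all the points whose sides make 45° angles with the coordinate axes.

In coordinates u = x + y, v = x − y the rectangle is axis-aligned; the map (x,y)→(u,v) scales areas by 2.
u-values: -9, -2, -7; range = -2 − (-9) = 7.
v-values: 1, -4, 1; range = 1 − (-4) = 5.
Area = (7 × 5) / 2 = 17.5.

17.5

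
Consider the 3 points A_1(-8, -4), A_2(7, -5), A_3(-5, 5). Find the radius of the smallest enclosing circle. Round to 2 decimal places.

Side lengths²: A_1A_2² = 226, A_1A_3² = 90, A_2A_3² = 244.
Since A_2A_3² = 244 < 226 + 90 = 316, the triangle is acute, so the smallest enclosing circle is the circumcircle.
Circumcentre = (-7/23, -36/23), r² = 34465/529.
r = √(34465/529) ≈ 8.07.

8.07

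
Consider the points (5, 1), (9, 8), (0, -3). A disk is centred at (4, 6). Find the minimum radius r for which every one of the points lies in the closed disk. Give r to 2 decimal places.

9.85

The required radius is the distance from (4, 6) to the farthest point.
Squared distances: 26, 29, 97.
Maximum is 97, attained at (0, -3).
r = √97 ≈ 9.85.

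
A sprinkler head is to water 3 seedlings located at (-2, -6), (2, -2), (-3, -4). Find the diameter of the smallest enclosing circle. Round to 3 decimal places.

Call the three points A, B, C in the order given.
Side lengths²: AB² = 32, AC² = 5, BC² = 29.
Since AB² = 32 < 29 + 5 = 34, the triangle is acute, so the smallest enclosing circle is the circumcircle.
Circumcentre = (-1/6, -23/6), r² = 145/18.
Diameter = 2r = 2√(145/18) ≈ 5.676.

5.676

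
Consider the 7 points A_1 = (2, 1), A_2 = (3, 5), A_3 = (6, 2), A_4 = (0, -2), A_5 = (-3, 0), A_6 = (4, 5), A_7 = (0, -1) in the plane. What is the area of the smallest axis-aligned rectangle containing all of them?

63

x ranges over [-3, 6], width 9.
y ranges over [-2, 5], height 7.
Area = 9 × 7 = 63.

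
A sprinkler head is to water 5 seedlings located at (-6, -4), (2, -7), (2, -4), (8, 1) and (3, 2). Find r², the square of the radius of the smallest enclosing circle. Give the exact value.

55.25

By Welzl's lemma the MEC is supported by two points (diametrically opposite) or three points (on a circumcircle).
The farthest pair is (-6, -4)–(8, 1) with squared distance 221. The circle on this segment as diameter has centre (1, -1.5) and r² = 221/4 = 55.25.
Check (2, -7): distance² to centre = 31.25 ≤ 55.25, so it lies inside.
All remaining points lie in this disk, and no smaller disk contains both endpoints, so this is the minimum enclosing circle.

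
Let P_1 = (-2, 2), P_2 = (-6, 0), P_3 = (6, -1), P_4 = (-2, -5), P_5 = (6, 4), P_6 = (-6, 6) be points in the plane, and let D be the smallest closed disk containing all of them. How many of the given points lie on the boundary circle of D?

The minimum enclosing circle is determined by three boundary points: P_3, P_4, P_6.
Their circumcentre is (-21/52, 47/26) with r² = 132205/2704.
The farthest remaining point P_5 is at distance² 123885/2704 ≤ 132205/2704.
The points at distance exactly r from the centre are P_3, P_4, P_6 — 3 points.

3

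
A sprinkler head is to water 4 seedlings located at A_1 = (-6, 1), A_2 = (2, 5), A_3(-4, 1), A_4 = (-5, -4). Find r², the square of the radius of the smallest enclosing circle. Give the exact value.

32.5

A smallest enclosing disk is always determined by at most three of the input points on its boundary.
The farthest pair is A_2–A_4 with squared distance 130. The circle on this segment as diameter has centre (-1.5, 0.5) and r² = 130/4 = 32.5.
Check A_1: distance² to centre = 20.5 ≤ 32.5, so it lies inside.
All remaining points lie in this disk, and no smaller disk contains both endpoints, so this is the minimum enclosing circle.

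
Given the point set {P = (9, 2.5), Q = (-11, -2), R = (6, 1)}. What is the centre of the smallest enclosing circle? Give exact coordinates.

(-1, 0.25)

Side lengths²: PQ² = 420.25, PR² = 11.25, QR² = 298.
Since PQ² = 420.25 ≥ 298 + 11.25 = 309.25, the angle opposite PQ is not acute, so the smallest enclosing circle has PQ as diameter.
Centre = midpoint of PQ = (-1, 0.25), r² = 420.25/4 = 105.0625.
Centre = (-1, 0.25).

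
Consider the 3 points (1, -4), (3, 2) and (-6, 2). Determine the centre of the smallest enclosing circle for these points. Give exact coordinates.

Call the three points A, B, C in the order given.
Side lengths²: AB² = 40, AC² = 85, BC² = 81.
Since AC² = 85 < 81 + 40 = 121, the triangle is acute, so the smallest enclosing circle is the circumcircle.
Circumcentre = (-1.5, 1/6), r² = 425/18.
Centre = (-1.5, 1/6).

(-1.5, 1/6)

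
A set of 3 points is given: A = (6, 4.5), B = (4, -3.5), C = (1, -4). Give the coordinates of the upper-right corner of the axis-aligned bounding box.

(6, 4.5)

x-range [1, 6], y-range [-4, 4.5].
The upper-right corner is (6, 4.5).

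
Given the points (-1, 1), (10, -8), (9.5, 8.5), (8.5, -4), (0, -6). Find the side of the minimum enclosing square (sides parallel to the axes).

The bounding box has width 11 and height 16.5.
An axis-aligned square enclosing the set must have side ≥ max(width, height).
So the minimum side is max(11, 16.5) = 16.5.

16.5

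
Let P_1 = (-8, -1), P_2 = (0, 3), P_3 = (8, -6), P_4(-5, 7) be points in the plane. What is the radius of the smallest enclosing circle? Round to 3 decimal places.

9.207

The minimum enclosing circle is determined by three boundary points: P_1, P_3, P_4.
Their circumcentre is (25/22, 3/22) with r² = 20513/242.
The farthest remaining point P_2 is at distance² 2297/242 ≤ 20513/242.
r = √(20513/242) ≈ 9.207.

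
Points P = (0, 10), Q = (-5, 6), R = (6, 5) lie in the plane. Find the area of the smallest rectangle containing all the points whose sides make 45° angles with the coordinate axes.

In coordinates u = x + y, v = x − y the rectangle is axis-aligned; the map (x,y)→(u,v) scales areas by 2.
u-values: 10, 1, 11; range = 11 − 1 = 10.
v-values: -10, -11, 1; range = 1 − (-11) = 12.
Area = (10 × 12) / 2 = 60.

60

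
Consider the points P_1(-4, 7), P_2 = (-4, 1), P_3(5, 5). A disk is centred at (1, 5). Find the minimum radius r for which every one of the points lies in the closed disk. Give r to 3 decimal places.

The required radius is the distance from (1, 5) to the farthest point.
Squared distances: 29, 41, 16.
Maximum is 41, attained at P_2.
r = √41 ≈ 6.403.

6.403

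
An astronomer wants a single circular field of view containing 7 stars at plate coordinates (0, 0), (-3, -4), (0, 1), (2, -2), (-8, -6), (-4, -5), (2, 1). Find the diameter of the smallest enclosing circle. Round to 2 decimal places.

12.21

By Welzl's lemma the MEC is supported by two points (diametrically opposite) or three points (on a circumcircle).
The farthest pair is (-8, -6)–(2, 1) with squared distance 149. The circle on this segment as diameter has centre (-3, -2.5) and r² = 149/4 = 37.25.
Check (0, 0): distance² to centre = 15.25 ≤ 37.25, so it lies inside.
All remaining points lie in this disk, and no smaller disk contains both endpoints, so this is the minimum enclosing circle.
Diameter = 2r = 2√(37.25) ≈ 12.21.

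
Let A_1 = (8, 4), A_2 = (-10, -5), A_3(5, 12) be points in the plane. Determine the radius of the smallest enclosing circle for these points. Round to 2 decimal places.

Side lengths²: A_1A_2² = 405, A_1A_3² = 73, A_2A_3² = 514.
Since A_2A_3² = 514 ≥ 405 + 73 = 478, the angle opposite A_2A_3 is not acute, so the smallest enclosing circle has A_2A_3 as diameter.
Centre = midpoint of A_2A_3 = (-2.5, 3.5), r² = 514/4 = 128.5.
r = √(128.5) ≈ 11.34.

11.34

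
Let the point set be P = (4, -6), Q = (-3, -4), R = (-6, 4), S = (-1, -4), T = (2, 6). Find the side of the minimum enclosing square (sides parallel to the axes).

The bounding box has width 10 and height 12.
An axis-aligned square enclosing the set must have side ≥ max(width, height).
So the minimum side is max(10, 12) = 12.

12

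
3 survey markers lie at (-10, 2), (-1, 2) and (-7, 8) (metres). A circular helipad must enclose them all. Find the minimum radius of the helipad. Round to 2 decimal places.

Call the three points A, B, C in the order given.
Side lengths²: AB² = 81, AC² = 45, BC² = 72.
Since AB² = 81 < 72 + 45 = 117, the triangle is acute, so the smallest enclosing circle is the circumcircle.
Circumcentre = (-5.5, 3.5), r² = 22.5.
r = √(22.5) ≈ 4.74.

4.74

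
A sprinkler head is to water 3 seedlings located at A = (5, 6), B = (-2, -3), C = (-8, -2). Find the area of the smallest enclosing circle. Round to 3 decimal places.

182.998

Side lengths²: AB² = 130, AC² = 233, BC² = 37.
Since AC² = 233 ≥ 130 + 37 = 167, the angle opposite AC is not acute, so the smallest enclosing circle has AC as diameter.
Centre = midpoint of AC = (-1.5, 2), r² = 233/4 = 58.25.
Area = π·r² = π·58.25 ≈ 182.998.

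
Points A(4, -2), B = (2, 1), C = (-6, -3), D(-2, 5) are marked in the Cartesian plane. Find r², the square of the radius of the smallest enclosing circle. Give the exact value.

The minimum enclosing circle of a finite set is fixed by two of the points (as a diameter) or three (as a circumcircle).
The minimum enclosing circle is determined by three boundary points: A, C, D.
Their circumcentre is (-23/19, -15/38) with r² = 42925/1444.
The farthest remaining point B is at distance² 17693/1444 ≤ 42925/1444.

42925/1444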